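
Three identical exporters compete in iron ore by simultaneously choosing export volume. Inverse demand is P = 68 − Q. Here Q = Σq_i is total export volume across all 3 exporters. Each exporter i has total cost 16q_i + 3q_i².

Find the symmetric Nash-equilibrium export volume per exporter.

5.2

A representative exporter's profit is π_i = q_i(68 − Q) − 16q_i − 3q_i², with Q = q_i + Σ_{j≠i} q_j.
First-order condition: 52 − 8q_i − Σ_{j≠i} q_j = 0.
Imposing symmetry (q_j = q for all j) turns Σ_{j≠i} q_j into 2q, so 52 = 10q and q = 5.2.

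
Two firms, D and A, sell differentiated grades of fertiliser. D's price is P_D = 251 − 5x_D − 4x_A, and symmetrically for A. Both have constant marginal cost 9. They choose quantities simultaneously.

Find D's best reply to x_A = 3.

Firm D's profit: π = x_D(251 − 5x_D − 4x_A) − 9x_D.
∂π/∂x_D = 242 − 10x_D − 4x_A = 0 ⇒ x_D = 24.2 − 0.4x_A.
At x_A = 3: x_D = 24.2 − 0.4·3 = 23.

23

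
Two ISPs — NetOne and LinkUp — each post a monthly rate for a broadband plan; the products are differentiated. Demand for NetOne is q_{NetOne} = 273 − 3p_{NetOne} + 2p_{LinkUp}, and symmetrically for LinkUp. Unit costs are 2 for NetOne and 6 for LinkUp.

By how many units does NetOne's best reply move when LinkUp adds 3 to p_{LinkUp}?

1

NetOne's profit: π = (p_{NetOne} − 2)(273 − 3p_{NetOne} + 2p_{LinkUp}).
∂π/∂p_{NetOne} = 279 − 6p_{NetOne} + 2p_{LinkUp} = 0 ⇒ p_{NetOne} = 46.5 + (1/3)p_{LinkUp}.
The reaction-function slope is 1/3, so a 3-unit rise in p_{LinkUp} moves p_{NetOne} by 1/3 × 3 = 1. NetOne's best response rises — the actions are strategic complements.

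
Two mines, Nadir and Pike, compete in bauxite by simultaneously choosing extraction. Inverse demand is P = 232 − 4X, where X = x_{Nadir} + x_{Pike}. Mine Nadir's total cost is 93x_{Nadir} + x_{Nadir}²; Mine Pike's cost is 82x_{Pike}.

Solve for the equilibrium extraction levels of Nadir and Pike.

Mine Nadir's profit: π = x_{Nadir}(232 − 4(x_{Nadir} + x_{Pike})) − 93x_{Nadir} − x_{Nadir}².
∂π/∂x_{Nadir} = 139 − 10x_{Nadir} − 4x_{Pike} = 0, so x_{Nadir} = 13.9 − 0.4x_{Pike}.
For Pike: ∂π/∂x_{Pike} = 150 − 8x_{Pike} − 4x_{Nadir} = 0 ⇒ x_{Pike} = 18.75 − 0.5x_{Nadir}.
Substituting the second reaction function into the first: x_{Nadir} = 13.9 − 0.4(18.75 − 0.5x_{Nadir}), which gives 0.8x_{Nadir} = 6.4 ⇒ x_{Nadir} = 8.
Then x_{Pike} = 18.75 − 0.5·8 = 14.75.

8, 14.75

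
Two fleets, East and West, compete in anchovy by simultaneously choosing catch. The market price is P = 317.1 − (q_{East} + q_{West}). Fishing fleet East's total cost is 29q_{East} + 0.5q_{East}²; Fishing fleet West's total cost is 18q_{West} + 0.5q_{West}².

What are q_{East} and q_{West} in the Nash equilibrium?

70.65, 76.15

Fishing fleet East's profit: π = q_{East}(317.1 − (q_{East} + q_{West})) − 29q_{East} − 0.5q_{East}².
∂π/∂q_{East} = 288.1 − 3q_{East} − q_{West} = 0, so q_{East} = 2881/30 − (1/3)q_{West}.
By the same steps for West: q_{West} = 99.7 − (1/3)q_{East}.
Solving the two reaction functions simultaneously: (1 − (−1/3)(−1/3))q_{East} = 2881/30 − (1/3)·99.7, so (8/9)q_{East} = 62.8 and q_{East} = 70.65.
Then q_{West} = 99.7 − (1/3)·70.65 = 76.15.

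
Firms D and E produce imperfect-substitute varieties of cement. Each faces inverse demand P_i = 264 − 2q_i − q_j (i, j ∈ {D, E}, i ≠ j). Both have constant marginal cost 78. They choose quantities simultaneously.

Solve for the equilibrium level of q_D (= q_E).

37.2

Firm D's profit: π = q_D(264 − 2q_D − q_E) − 78q_D.
∂π/∂q_D = 186 − 4q_D − q_E = 0 ⇒ q_D = 46.5 − 0.25q_E.
The game is symmetric, so in equilibrium q_E = q_D: the reaction function gives 1.25q_D = 46.5, hence q_D = 37.2.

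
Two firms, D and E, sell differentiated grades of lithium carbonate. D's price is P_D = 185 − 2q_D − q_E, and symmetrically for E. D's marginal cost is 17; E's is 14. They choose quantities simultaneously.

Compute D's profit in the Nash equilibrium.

2231.12

Firm D's profit: π = q_D(185 − 2q_D − q_E) − 17q_D.
∂π/∂q_D = 168 − 4q_D − q_E = 0 ⇒ q_D = 42 − 0.25q_E.
Similarly q_E = 42.75 − 0.25q_D.
Solving the two reaction functions simultaneously: (1 − (−0.25)(−0.25))q_D = 42 − 0.25·42.75, so 0.9375q_D = 31.3125 and q_D = 33.4.
Then q_E = 42.75 − 0.25·33.4 = 34.4.
P_D = 185 − 2·33.4 − 34.4 = 83.8.
Profit = (83.8 − 17)·33.4 = 2231.12.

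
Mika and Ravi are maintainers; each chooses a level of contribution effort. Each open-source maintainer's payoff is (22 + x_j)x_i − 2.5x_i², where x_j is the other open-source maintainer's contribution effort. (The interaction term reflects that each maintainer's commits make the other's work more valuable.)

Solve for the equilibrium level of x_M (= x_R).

5.5

Mika's payoff is (22 + x_R)x_M − 2.5x_M².
∂π/∂x_M = 22 + x_R − 5x_M = 0, so x_M = 4.4 + 0.2x_R.
The game is symmetric, so in equilibrium x_R = x_M: the reaction function gives 0.8x_M = 4.4, hence x_M = 5.5.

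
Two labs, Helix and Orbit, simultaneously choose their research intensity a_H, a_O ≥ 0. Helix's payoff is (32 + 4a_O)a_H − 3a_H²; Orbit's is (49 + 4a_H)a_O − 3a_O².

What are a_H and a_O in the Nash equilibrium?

19.4, 21.1

Expanding Helix's payoff: 32a_H + 4a_Oa_H − 3a_H².
∂π/∂a_H = 32 + 4a_O − 6a_H = 0, so a_H = 16/3 + (2/3)a_O.
Likewise for Orbit: a_O = 49/6 + (2/3)a_H.
Solving the two reaction functions simultaneously: (1 − (2/3)(2/3))a_H = 16/3 + (2/3)·(49/6), so (5/9)a_H = 97/9 and a_H = 19.4.
Then a_O = 49/6 + (2/3)·19.4 = 21.1.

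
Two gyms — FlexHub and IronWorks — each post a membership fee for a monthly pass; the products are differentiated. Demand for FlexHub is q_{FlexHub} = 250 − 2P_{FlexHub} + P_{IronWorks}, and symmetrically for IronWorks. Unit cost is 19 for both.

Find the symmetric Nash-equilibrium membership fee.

96

FlexHub's profit: π = (P_{FlexHub} − 19)(250 − 2P_{FlexHub} + P_{IronWorks}).
∂π/∂P_{FlexHub} = 288 − 4P_{FlexHub} + P_{IronWorks} = 0 ⇒ P_{FlexHub} = 72 + 0.25P_{IronWorks}.
By symmetry P_{IronWorks} = P_{FlexHub}; substituting into the reaction function, 0.75P_{FlexHub} = 72 and P_{FlexHub} = 96.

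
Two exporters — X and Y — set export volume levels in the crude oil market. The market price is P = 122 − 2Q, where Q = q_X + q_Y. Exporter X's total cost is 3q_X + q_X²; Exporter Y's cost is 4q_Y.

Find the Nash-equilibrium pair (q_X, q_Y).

12, 23.5

Exporter X's profit: π = q_X(122 − 2(q_X + q_Y)) − 3q_X − q_X².
∂π/∂q_X = 119 − 6q_X − 2q_Y = 0, so q_X = 119/6 − (1/3)q_Y.
For Y: ∂π/∂q_Y = 118 − 4q_Y − 2q_X = 0 ⇒ q_Y = 29.5 − 0.5q_X.
Solving the two reaction functions simultaneously: (1 − (−1/3)(−0.5))q_X = 119/6 − (1/3)·29.5, so (5/6)q_X = 10 and q_X = 12.
Then q_Y = 29.5 − 0.5·12 = 23.5.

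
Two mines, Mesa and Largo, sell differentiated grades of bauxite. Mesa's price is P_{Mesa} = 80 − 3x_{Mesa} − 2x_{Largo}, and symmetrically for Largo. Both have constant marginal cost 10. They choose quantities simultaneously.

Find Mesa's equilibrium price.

Mine Mesa's profit: π = x_{Mesa}(80 − 3x_{Mesa} − 2x_{Largo}) − 10x_{Mesa}.
∂π/∂x_{Mesa} = 70 − 6x_{Mesa} − 2x_{Largo} = 0 ⇒ x_{Mesa} = 35/3 − (1/3)x_{Largo}.
Setting x_{Mesa} = x_{Largo} in the reaction function: x_{Mesa} = 35/3 − (1/3)x_{Mesa}, so x_{Mesa} = (35/3) / (4/3) = 8.75.
P_{Mesa} = 80 − 3·8.75 − 2·8.75 = 36.25.

36.25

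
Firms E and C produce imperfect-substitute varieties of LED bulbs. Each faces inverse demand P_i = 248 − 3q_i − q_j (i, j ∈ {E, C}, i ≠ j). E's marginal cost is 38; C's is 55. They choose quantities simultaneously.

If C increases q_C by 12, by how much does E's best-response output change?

-2

Firm E's profit: π = q_E(248 − 3q_E − q_C) − 38q_E.
∂π/∂q_E = 210 − 6q_E − q_C = 0 ⇒ q_E = 35 − (1/6)q_C.
The reaction-function slope is −1/6, so a 12-unit rise in q_C moves q_E by −1/6 × 12 = −2. E's best response falls — the actions are strategic substitutes.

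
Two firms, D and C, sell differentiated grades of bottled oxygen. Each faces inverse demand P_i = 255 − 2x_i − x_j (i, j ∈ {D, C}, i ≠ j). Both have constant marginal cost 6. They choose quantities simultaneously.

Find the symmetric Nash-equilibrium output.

49.8

Firm D's profit: π = x_D(255 − 2x_D − x_C) − 6x_D.
∂π/∂x_D = 249 − 4x_D − x_C = 0 ⇒ x_D = 62.25 − 0.25x_C.
Setting x_D = x_C in the reaction function: x_D = 62.25 − 0.25x_D, so x_D = 62.25 / 1.25 = 49.8.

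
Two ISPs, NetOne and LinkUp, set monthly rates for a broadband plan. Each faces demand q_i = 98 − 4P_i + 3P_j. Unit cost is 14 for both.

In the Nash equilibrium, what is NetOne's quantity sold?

67.2

NetOne's profit: π = (P_{NetOne} − 14)(98 − 4P_{NetOne} + 3P_{LinkUp}).
∂π/∂P_{NetOne} = 154 − 8P_{NetOne} + 3P_{LinkUp} = 0 ⇒ P_{NetOne} = 19.25 + 0.375P_{LinkUp}.
The game is symmetric, so in equilibrium P_{LinkUp} = P_{NetOne}: the reaction function gives 0.625P_{NetOne} = 19.25, hence P_{NetOne} = 30.8.
q_{NetOne} = 98 − 4·30.8 + 3·30.8 = 67.2.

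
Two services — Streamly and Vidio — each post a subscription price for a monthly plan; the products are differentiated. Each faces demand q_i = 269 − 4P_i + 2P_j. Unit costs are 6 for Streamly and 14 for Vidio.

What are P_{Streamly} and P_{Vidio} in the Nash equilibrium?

Streamly's profit: π = (P_{Streamly} − 6)(269 − 4P_{Streamly} + 2P_{Vidio}).
∂π/∂P_{Streamly} = 293 − 8P_{Streamly} + 2P_{Vidio} = 0 ⇒ P_{Streamly} = 36.625 + 0.25P_{Vidio}.
Similarly P_{Vidio} = 40.625 + 0.25P_{Streamly}.
Plugging P_{Vidio} into Streamly's best response: P_{Streamly} = 36.625 + 0.25(40.625 + 0.25P_{Streamly}) ⇒ 0.9375P_{Streamly} = 1497/32, so P_{Streamly} = 49.9.
Then P_{Vidio} = 40.625 + 0.25·49.9 = 53.1.

49.9, 53.1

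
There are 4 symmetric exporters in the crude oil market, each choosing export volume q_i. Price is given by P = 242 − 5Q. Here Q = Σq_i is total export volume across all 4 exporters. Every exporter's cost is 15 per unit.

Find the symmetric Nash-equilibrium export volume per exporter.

9.08

A representative exporter's profit is π_i = q_i(242 − 5Q) − 15q_i, with Q = q_i + Σ_{j≠i} q_j.
First-order condition: 227 − 10q_i − 5Σ_{j≠i} q_j = 0.
With identical exporters, set every q_j = q: then 227 − 10q − 15q = 0, i.e. q = 227/25 = 9.08.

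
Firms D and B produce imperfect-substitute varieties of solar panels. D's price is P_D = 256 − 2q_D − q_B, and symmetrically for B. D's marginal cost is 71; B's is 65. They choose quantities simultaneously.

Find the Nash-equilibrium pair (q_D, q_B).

Firm D's profit: π = q_D(256 − 2q_D − q_B) − 71q_D.
∂π/∂q_D = 185 − 4q_D − q_B = 0 ⇒ q_D = 46.25 − 0.25q_B.
Similarly q_B = 47.75 − 0.25q_D.
Plugging q_B into D's best response: q_D = 46.25 − 0.25(47.75 − 0.25q_D) ⇒ 0.9375q_D = 34.3125, so q_D = 36.6.
Then q_B = 47.75 − 0.25·36.6 = 38.6.

36.6, 38.6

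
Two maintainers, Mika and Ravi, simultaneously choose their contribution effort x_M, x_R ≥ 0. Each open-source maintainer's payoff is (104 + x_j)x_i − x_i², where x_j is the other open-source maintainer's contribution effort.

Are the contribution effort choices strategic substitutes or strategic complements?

strategic complements

Mika's payoff is (104 + x_R)x_M − x_M².
∂π/∂x_M = 104 + x_R − 2x_M = 0, so x_M = 52 + 0.5x_R.
The best-response slope dx_M/dx_R = 0.5 > 0: the reaction function is upward-sloping, so the choices are strategic complements.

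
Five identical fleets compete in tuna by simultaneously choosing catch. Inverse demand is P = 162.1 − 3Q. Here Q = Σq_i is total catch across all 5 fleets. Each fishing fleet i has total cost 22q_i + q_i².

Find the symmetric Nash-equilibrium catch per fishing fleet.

7.005

A representative fishing fleet's profit is π_i = q_i(162.1 − 3Q) − 22q_i − q_i², with Q = q_i + Σ_{j≠i} q_j.
First-order condition: 140.1 − 8q_i − 3Σ_{j≠i} q_j = 0.
Imposing symmetry (q_j = q for all j) turns Σ_{j≠i} q_j into 4q, so 140.1 = 20q and q = 7.005.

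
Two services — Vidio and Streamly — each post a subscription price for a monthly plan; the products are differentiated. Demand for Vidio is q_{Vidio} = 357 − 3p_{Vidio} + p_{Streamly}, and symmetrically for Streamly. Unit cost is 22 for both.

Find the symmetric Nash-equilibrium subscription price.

84.6

Vidio's profit: π = (p_{Vidio} − 22)(357 − 3p_{Vidio} + p_{Streamly}).
∂π/∂p_{Vidio} = 423 − 6p_{Vidio} + p_{Streamly} = 0 ⇒ p_{Vidio} = 70.5 + (1/6)p_{Streamly}.
Setting p_{Vidio} = p_{Streamly} in the reaction function: p_{Vidio} = 70.5 + (1/6)p_{Vidio}, so p_{Vidio} = 70.5 / (5/6) = 84.6.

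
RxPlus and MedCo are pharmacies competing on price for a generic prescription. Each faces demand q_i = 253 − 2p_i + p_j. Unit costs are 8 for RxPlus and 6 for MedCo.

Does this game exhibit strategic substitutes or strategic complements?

RxPlus's profit: π = (p_{RxPlus} − 8)(253 − 2p_{RxPlus} + p_{MedCo}).
∂π/∂p_{RxPlus} = 269 − 4p_{RxPlus} + p_{MedCo} = 0 ⇒ p_{RxPlus} = 67.25 + 0.25p_{MedCo}.
The best-response slope dp_{RxPlus}/dp_{MedCo} = 0.25 > 0: the reaction function is upward-sloping, so the choices are strategic complements.

strategic complements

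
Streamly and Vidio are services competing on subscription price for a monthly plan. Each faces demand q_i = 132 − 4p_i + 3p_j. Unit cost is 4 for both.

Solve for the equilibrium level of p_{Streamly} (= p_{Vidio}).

Streamly's profit: π = (p_{Streamly} − 4)(132 − 4p_{Streamly} + 3p_{Vidio}).
∂π/∂p_{Streamly} = 148 − 8p_{Streamly} + 3p_{Vidio} = 0 ⇒ p_{Streamly} = 18.5 + 0.375p_{Vidio}.
By symmetry p_{Vidio} = p_{Streamly}; substituting into the reaction function, 0.625p_{Streamly} = 18.5 and p_{Streamly} = 29.6.

29.6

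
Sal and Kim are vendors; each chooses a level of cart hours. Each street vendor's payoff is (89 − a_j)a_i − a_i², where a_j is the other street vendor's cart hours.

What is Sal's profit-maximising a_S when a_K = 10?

39.5

Sal's payoff is (89 − a_K)a_S − a_S².
∂π/∂a_S = 89 − a_K − 2a_S = 0, so a_S = 44.5 − 0.5a_K.
At a_K = 10: a_S = 44.5 − 0.5·10 = 39.5.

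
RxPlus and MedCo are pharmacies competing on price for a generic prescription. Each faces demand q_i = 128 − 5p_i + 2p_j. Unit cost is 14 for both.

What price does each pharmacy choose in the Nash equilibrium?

RxPlus's profit: π = (p_{RxPlus} − 14)(128 − 5p_{RxPlus} + 2p_{MedCo}).
∂π/∂p_{RxPlus} = 198 − 10p_{RxPlus} + 2p_{MedCo} = 0 ⇒ p_{RxPlus} = 19.8 + 0.2p_{MedCo}.
Setting p_{RxPlus} = p_{MedCo} in the reaction function: p_{RxPlus} = 19.8 + 0.2p_{RxPlus}, so p_{RxPlus} = 19.8 / 0.8 = 24.75.

24.75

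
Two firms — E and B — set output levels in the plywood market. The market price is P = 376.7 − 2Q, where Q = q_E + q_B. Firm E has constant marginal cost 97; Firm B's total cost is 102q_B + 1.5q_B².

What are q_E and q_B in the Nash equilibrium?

58.6875, 22.475

Firm E's profit: π = q_E(376.7 − 2(q_E + q_B)) − 97q_E.
∂π/∂q_E = 279.7 − 4q_E − 2q_B = 0, so q_E = 69.925 − 0.5q_B.
For B: ∂π/∂q_B = 274.7 − 7q_B − 2q_E = 0 ⇒ q_B = 2747/70 − (2/7)q_E.
Solving the two reaction functions simultaneously: (1 − (−0.5)(−2/7))q_E = 69.925 − 0.5·(2747/70), so (6/7)q_E = 2817/56 and q_E = 58.6875.
Then q_B = 2747/70 − (2/7)·58.6875 = 22.475.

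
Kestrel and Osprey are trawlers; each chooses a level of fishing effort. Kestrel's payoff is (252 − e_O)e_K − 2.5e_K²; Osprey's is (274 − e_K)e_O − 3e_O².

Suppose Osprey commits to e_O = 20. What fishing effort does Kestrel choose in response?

46.4

Expanding Kestrel's payoff: 252e_K − e_Oe_K − 2.5e_K².
∂π/∂e_K = 252 − e_O − 5e_K = 0, so e_K = 50.4 − 0.2e_O.
At e_O = 20: e_K = 50.4 − 0.2·20 = 46.4.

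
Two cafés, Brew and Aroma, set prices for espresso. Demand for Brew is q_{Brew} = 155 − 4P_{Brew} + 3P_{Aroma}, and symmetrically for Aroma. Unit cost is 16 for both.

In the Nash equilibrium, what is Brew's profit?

3091.36

Brew's profit: π = (P_{Brew} − 16)(155 − 4P_{Brew} + 3P_{Aroma}).
∂π/∂P_{Brew} = 219 − 8P_{Brew} + 3P_{Aroma} = 0 ⇒ P_{Brew} = 27.375 + 0.375P_{Aroma}.
By symmetry P_{Aroma} = P_{Brew}; substituting into the reaction function, 0.625P_{Brew} = 27.375 and P_{Brew} = 43.8.
q_{Brew} = 155 − 4·43.8 + 3·43.8 = 111.2.
Profit = (43.8 − 16)·111.2 = 3091.36.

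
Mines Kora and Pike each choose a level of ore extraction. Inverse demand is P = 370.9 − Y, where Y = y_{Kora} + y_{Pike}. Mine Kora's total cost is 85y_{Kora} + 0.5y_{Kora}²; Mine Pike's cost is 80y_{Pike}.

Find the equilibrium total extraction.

Mine Kora's profit: π = y_{Kora}(370.9 − (y_{Kora} + y_{Pike})) − 85y_{Kora} − 0.5y_{Kora}².
∂π/∂y_{Kora} = 285.9 − 3y_{Kora} − y_{Pike} = 0, so y_{Kora} = 95.3 − (1/3)y_{Pike}.
For Pike: ∂π/∂y_{Pike} = 290.9 − 2y_{Pike} − y_{Kora} = 0 ⇒ y_{Pike} = 145.45 − 0.5y_{Kora}.
Substituting the second reaction function into the first: y_{Kora} = 95.3 − (1/3)(145.45 − 0.5y_{Kora}), which gives (5/6)y_{Kora} = 2809/60 ⇒ y_{Kora} = 56.18.
Then y_{Pike} = 145.45 − 0.5·56.18 = 117.36.
Total extraction: 56.18 + 117.36 = 173.54.

173.54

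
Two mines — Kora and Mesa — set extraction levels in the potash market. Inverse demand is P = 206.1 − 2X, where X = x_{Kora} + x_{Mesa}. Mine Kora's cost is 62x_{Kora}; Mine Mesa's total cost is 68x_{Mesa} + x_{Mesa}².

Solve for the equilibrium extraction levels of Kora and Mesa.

Mine Kora's profit: π = x_{Kora}(206.1 − 2(x_{Kora} + x_{Mesa})) − 62x_{Kora}.
∂π/∂x_{Kora} = 144.1 − 4x_{Kora} − 2x_{Mesa} = 0, so x_{Kora} = 36.025 − 0.5x_{Mesa}.
For Mesa: ∂π/∂x_{Mesa} = 138.1 − 6x_{Mesa} − 2x_{Kora} = 0 ⇒ x_{Mesa} = 1381/60 − (1/3)x_{Kora}.
Solving the two reaction functions simultaneously: (1 − (−0.5)(−1/3))x_{Kora} = 36.025 − 0.5·(1381/60), so (5/6)x_{Kora} = 1471/60 and x_{Kora} = 29.42.
Then x_{Mesa} = 1381/60 − (1/3)·29.42 = 13.21.

29.42, 13.21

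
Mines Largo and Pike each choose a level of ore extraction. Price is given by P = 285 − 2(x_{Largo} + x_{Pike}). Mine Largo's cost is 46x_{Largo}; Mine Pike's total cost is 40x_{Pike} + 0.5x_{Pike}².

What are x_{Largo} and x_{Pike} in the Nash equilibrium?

Mine Largo's profit: π = x_{Largo}(285 − 2(x_{Largo} + x_{Pike})) − 46x_{Largo}.
∂π/∂x_{Largo} = 239 − 4x_{Largo} − 2x_{Pike} = 0, so x_{Largo} = 59.75 − 0.5x_{Pike}.
For Pike: ∂π/∂x_{Pike} = 245 − 5x_{Pike} − 2x_{Largo} = 0 ⇒ x_{Pike} = 49 − 0.4x_{Largo}.
Plugging x_{Pike} into Largo's best response: x_{Largo} = 59.75 − 0.5(49 − 0.4x_{Largo}) ⇒ 0.8x_{Largo} = 35.25, so x_{Largo} = 44.0625.
Then x_{Pike} = 49 − 0.4·44.0625 = 31.375.

44.0625, 31.375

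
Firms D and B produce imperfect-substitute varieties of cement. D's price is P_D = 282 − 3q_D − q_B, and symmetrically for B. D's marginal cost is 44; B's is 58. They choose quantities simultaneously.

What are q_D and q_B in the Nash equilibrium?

34.4, 31.6

Firm D's profit: π = q_D(282 − 3q_D − q_B) − 44q_D.
∂π/∂q_D = 238 − 6q_D − q_B = 0 ⇒ q_D = 119/3 − (1/6)q_B.
Similarly q_B = 112/3 − (1/6)q_D.
Substituting the second reaction function into the first: q_D = 119/3 − (1/6)(112/3 − (1/6)q_D), which gives (35/36)q_D = 301/9 ⇒ q_D = 34.4.
Then q_B = 112/3 − (1/6)·34.4 = 31.6.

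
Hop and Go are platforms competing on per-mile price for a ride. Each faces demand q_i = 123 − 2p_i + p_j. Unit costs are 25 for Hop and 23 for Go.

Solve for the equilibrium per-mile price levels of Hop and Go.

57.4, 56.6

Hop's profit: π = (p_{Hop} − 25)(123 − 2p_{Hop} + p_{Go}).
∂π/∂p_{Hop} = 173 − 4p_{Hop} + p_{Go} = 0 ⇒ p_{Hop} = 43.25 + 0.25p_{Go}.
Similarly p_{Go} = 42.25 + 0.25p_{Hop}.
Plugging p_{Go} into Hop's best response: p_{Hop} = 43.25 + 0.25(42.25 + 0.25p_{Hop}) ⇒ 0.9375p_{Hop} = 53.8125, so p_{Hop} = 57.4.
Then p_{Go} = 42.25 + 0.25·57.4 = 56.6.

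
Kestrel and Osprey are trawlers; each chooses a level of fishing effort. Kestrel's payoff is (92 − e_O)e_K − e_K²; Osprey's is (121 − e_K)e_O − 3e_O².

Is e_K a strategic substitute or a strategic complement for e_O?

strategic substitutes

Expanding Kestrel's payoff: 92e_K − e_Oe_K − e_K².
∂π/∂e_K = 92 − e_O − 2e_K = 0, so e_K = 46 − 0.5e_O.
The best-response slope de_K/de_O = −0.5 < 0: the reaction function is downward-sloping, so the choices are strategic substitutes.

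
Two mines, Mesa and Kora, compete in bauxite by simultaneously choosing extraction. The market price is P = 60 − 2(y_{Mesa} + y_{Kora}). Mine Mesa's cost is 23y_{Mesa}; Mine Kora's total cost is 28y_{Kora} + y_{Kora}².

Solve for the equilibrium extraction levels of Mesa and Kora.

Mine Mesa's profit: π = y_{Mesa}(60 − 2(y_{Mesa} + y_{Kora})) − 23y_{Mesa}.
∂π/∂y_{Mesa} = 37 − 4y_{Mesa} − 2y_{Kora} = 0, so y_{Mesa} = 9.25 − 0.5y_{Kora}.
For Kora: ∂π/∂y_{Kora} = 32 − 6y_{Kora} − 2y_{Mesa} = 0 ⇒ y_{Kora} = 16/3 − (1/3)y_{Mesa}.
Solving the two reaction functions simultaneously: (1 − (−0.5)(−1/3))y_{Mesa} = 9.25 − 0.5·(16/3), so (5/6)y_{Mesa} = 79/12 and y_{Mesa} = 7.9.
Then y_{Kora} = 16/3 − (1/3)·7.9 = 2.7.

7.9, 2.7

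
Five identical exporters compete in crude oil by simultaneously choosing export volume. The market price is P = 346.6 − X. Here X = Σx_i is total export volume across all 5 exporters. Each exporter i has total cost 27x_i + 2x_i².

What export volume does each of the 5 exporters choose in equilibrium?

31.96

A representative exporter's profit is π_i = x_i(346.6 − X) − 27x_i − 2x_i², with X = x_i + Σ_{j≠i} x_j.
First-order condition: 319.6 − 6x_i − Σ_{j≠i} x_j = 0.
Imposing symmetry (x_j = x for all j) turns Σ_{j≠i} x_j into 4x, so 319.6 = 10x and x = 31.96.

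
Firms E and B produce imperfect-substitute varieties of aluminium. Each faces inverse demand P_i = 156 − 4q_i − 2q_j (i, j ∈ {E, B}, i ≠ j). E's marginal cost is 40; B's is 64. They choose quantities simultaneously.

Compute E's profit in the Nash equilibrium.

Firm E's profit: π = q_E(156 − 4q_E − 2q_B) − 40q_E.
∂π/∂q_E = 116 − 8q_E − 2q_B = 0 ⇒ q_E = 14.5 − 0.25q_B.
Similarly q_B = 11.5 − 0.25q_E.
Plugging q_B into E's best response: q_E = 14.5 − 0.25(11.5 − 0.25q_E) ⇒ 0.9375q_E = 11.625, so q_E = 12.4.
Then q_B = 11.5 − 0.25·12.4 = 8.4.
P_E = 156 − 4·12.4 − 2·8.4 = 89.6.
Profit = (89.6 − 40)·12.4 = 615.04.

615.04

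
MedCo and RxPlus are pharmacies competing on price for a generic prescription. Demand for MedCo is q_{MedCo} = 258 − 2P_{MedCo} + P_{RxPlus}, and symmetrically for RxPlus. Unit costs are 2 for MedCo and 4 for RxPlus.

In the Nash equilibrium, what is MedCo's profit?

14654.72

MedCo's profit: π = (P_{MedCo} − 2)(258 − 2P_{MedCo} + P_{RxPlus}).
∂π/∂P_{MedCo} = 262 − 4P_{MedCo} + P_{RxPlus} = 0 ⇒ P_{MedCo} = 65.5 + 0.25P_{RxPlus}.
Similarly P_{RxPlus} = 66.5 + 0.25P_{MedCo}.
Substituting the second reaction function into the first: P_{MedCo} = 65.5 + 0.25(66.5 + 0.25P_{MedCo}), which gives 0.9375P_{MedCo} = 82.125 ⇒ P_{MedCo} = 87.6.
Then P_{RxPlus} = 66.5 + 0.25·87.6 = 88.4.
q_{MedCo} = 258 − 2·87.6 + 88.4 = 171.2.
Profit = (87.6 − 2)·171.2 = 14654.72.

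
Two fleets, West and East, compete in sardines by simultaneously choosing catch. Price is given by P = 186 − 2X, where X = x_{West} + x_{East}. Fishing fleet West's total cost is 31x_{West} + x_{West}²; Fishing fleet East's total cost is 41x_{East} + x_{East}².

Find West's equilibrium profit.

1200

Fishing fleet West's profit: π = x_{West}(186 − 2(x_{West} + x_{East})) − 31x_{West} − x_{West}².
∂π/∂x_{West} = 155 − 6x_{West} − 2x_{East} = 0, so x_{West} = 155/6 − (1/3)x_{East}.
By the same steps for East: x_{East} = 145/6 − (1/3)x_{West}.
Solving the two reaction functions simultaneously: (1 − (−1/3)(−1/3))x_{West} = 155/6 − (1/3)·(145/6), so (8/9)x_{West} = 160/9 and x_{West} = 20.
Then x_{East} = 145/6 − (1/3)·20 = 17.5.
Price P = 186 − 2·37.5 = 111.
West's profit: (111 − 31)·20 − (20)² = 1200.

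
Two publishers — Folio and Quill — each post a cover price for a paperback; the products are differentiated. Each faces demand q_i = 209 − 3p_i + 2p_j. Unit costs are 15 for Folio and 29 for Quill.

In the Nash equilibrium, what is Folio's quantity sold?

153.375

Folio's profit: π = (p_{Folio} − 15)(209 − 3p_{Folio} + 2p_{Quill}).
∂π/∂p_{Folio} = 254 − 6p_{Folio} + 2p_{Quill} = 0 ⇒ p_{Folio} = 127/3 + (1/3)p_{Quill}.
Similarly p_{Quill} = 148/3 + (1/3)p_{Folio}.
Substituting the second reaction function into the first: p_{Folio} = 127/3 + (1/3)(148/3 + (1/3)p_{Folio}), which gives (8/9)p_{Folio} = 529/9 ⇒ p_{Folio} = 66.125.
Then p_{Quill} = 148/3 + (1/3)·66.125 = 71.375.
q_{Folio} = 209 − 3·66.125 + 2·71.375 = 153.375.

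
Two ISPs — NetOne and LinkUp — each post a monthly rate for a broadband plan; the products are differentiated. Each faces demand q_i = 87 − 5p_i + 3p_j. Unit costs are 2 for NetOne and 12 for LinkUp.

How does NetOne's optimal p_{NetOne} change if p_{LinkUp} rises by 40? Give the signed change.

12

NetOne's profit: π = (p_{NetOne} − 2)(87 − 5p_{NetOne} + 3p_{LinkUp}).
∂π/∂p_{NetOne} = 97 − 10p_{NetOne} + 3p_{LinkUp} = 0 ⇒ p_{NetOne} = 9.7 + 0.3p_{LinkUp}.
The reaction-function slope is 0.3, so a 40-unit rise in p_{LinkUp} moves p_{NetOne} by 0.3 × 40 = 12. NetOne's best response rises — the actions are strategic complements.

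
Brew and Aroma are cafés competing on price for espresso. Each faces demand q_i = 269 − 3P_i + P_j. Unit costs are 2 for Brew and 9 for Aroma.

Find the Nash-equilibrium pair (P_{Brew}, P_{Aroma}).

55.6, 58.6

Brew's profit: π = (P_{Brew} − 2)(269 − 3P_{Brew} + P_{Aroma}).
∂π/∂P_{Brew} = 275 − 6P_{Brew} + P_{Aroma} = 0 ⇒ P_{Brew} = 275/6 + (1/6)P_{Aroma}.
Similarly P_{Aroma} = 148/3 + (1/6)P_{Brew}.
Plugging P_{Aroma} into Brew's best response: P_{Brew} = 275/6 + (1/6)(148/3 + (1/6)P_{Brew}) ⇒ (35/36)P_{Brew} = 973/18, so P_{Brew} = 55.6.
Then P_{Aroma} = 148/3 + (1/6)·55.6 = 58.6.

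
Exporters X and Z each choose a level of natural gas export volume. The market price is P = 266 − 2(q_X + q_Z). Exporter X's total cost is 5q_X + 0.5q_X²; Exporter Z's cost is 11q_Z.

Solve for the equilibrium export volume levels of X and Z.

33.375, 47.0625

Exporter X's profit: π = q_X(266 − 2(q_X + q_Z)) − 5q_X − 0.5q_X².
∂π/∂q_X = 261 − 5q_X − 2q_Z = 0, so q_X = 52.2 − 0.4q_Z.
For Z: ∂π/∂q_Z = 255 − 4q_Z − 2q_X = 0 ⇒ q_Z = 63.75 − 0.5q_X.
Substituting the second reaction function into the first: q_X = 52.2 − 0.4(63.75 − 0.5q_X), which gives 0.8q_X = 26.7 ⇒ q_X = 33.375.
Then q_Z = 63.75 − 0.5·33.375 = 47.0625.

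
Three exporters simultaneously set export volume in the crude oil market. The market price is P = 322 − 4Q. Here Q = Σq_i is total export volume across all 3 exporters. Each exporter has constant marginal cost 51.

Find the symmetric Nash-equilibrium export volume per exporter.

A representative exporter's profit is π_i = q_i(322 − 4Q) − 51q_i, with Q = q_i + Σ_{j≠i} q_j.
First-order condition: 271 − 8q_i − 4Σ_{j≠i} q_j = 0.
With identical exporters, set every q_j = q: then 271 − 8q − 8q = 0, i.e. q = 271/16 = 16.9375.

16.9375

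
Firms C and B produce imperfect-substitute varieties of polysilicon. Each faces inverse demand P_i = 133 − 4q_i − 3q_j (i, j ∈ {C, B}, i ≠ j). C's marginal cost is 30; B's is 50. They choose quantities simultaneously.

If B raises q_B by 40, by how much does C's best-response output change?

Firm C's profit: π = q_C(133 − 4q_C − 3q_B) − 30q_C.
∂π/∂q_C = 103 − 8q_C − 3q_B = 0 ⇒ q_C = 12.875 − 0.375q_B.
The reaction-function slope is −0.375, so a 40-unit rise in q_B moves q_C by −0.375 × 40 = −15. C's best response falls — the actions are strategic substitutes.

-15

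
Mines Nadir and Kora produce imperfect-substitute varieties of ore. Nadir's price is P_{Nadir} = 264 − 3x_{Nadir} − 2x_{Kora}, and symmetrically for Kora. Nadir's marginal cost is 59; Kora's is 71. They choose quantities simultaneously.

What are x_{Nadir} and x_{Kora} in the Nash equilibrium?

26.375, 23.375

Mine Nadir's profit: π = x_{Nadir}(264 − 3x_{Nadir} − 2x_{Kora}) − 59x_{Nadir}.
∂π/∂x_{Nadir} = 205 − 6x_{Nadir} − 2x_{Kora} = 0 ⇒ x_{Nadir} = 205/6 − (1/3)x_{Kora}.
Similarly x_{Kora} = 193/6 − (1/3)x_{Nadir}.
Solving the two reaction functions simultaneously: (1 − (−1/3)(−1/3))x_{Nadir} = 205/6 − (1/3)·(193/6), so (8/9)x_{Nadir} = 211/9 and x_{Nadir} = 26.375.
Then x_{Kora} = 193/6 − (1/3)·26.375 = 23.375.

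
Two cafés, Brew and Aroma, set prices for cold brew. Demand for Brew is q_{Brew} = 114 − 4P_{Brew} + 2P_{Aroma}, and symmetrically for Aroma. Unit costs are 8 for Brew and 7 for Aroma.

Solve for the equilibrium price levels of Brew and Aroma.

Brew's profit: π = (P_{Brew} − 8)(114 − 4P_{Brew} + 2P_{Aroma}).
∂π/∂P_{Brew} = 146 − 8P_{Brew} + 2P_{Aroma} = 0 ⇒ P_{Brew} = 18.25 + 0.25P_{Aroma}.
Similarly P_{Aroma} = 17.75 + 0.25P_{Brew}.
Plugging P_{Aroma} into Brew's best response: P_{Brew} = 18.25 + 0.25(17.75 + 0.25P_{Brew}) ⇒ 0.9375P_{Brew} = 22.6875, so P_{Brew} = 24.2.
Then P_{Aroma} = 17.75 + 0.25·24.2 = 23.8.

24.2, 23.8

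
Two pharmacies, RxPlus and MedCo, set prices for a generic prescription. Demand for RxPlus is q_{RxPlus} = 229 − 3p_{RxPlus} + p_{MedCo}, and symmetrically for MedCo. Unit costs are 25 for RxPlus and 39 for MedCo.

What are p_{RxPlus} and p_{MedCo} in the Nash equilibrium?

RxPlus's profit: π = (p_{RxPlus} − 25)(229 − 3p_{RxPlus} + p_{MedCo}).
∂π/∂p_{RxPlus} = 304 − 6p_{RxPlus} + p_{MedCo} = 0 ⇒ p_{RxPlus} = 152/3 + (1/6)p_{MedCo}.
Similarly p_{MedCo} = 173/3 + (1/6)p_{RxPlus}.
Substituting the second reaction function into the first: p_{RxPlus} = 152/3 + (1/6)(173/3 + (1/6)p_{RxPlus}), which gives (35/36)p_{RxPlus} = 1085/18 ⇒ p_{RxPlus} = 62.
Then p_{MedCo} = 173/3 + (1/6)·62 = 68.

62, 68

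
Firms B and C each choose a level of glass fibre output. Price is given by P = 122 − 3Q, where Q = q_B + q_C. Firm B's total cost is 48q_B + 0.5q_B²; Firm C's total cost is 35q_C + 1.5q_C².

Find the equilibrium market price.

Firm B's profit: π = q_B(122 − 3(q_B + q_C)) − 48q_B − 0.5q_B².
∂π/∂q_B = 74 − 7q_B − 3q_C = 0, so q_B = 74/7 − (3/7)q_C.
For C: ∂π/∂q_C = 87 − 9q_C − 3q_B = 0 ⇒ q_C = 29/3 − (1/3)q_B.
Plugging q_C into B's best response: q_B = 74/7 − (3/7)(29/3 − (1/3)q_B) ⇒ (6/7)q_B = 45/7, so q_B = 7.5.
Then q_C = 29/3 − (1/3)·7.5 = 43/6.
Equilibrium price: P = 122 − 3·(44/3) = 78.

78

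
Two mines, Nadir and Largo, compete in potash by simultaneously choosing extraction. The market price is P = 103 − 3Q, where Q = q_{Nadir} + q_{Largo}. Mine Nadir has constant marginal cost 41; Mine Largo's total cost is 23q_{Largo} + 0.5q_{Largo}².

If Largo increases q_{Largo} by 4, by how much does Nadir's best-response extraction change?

Mine Nadir's profit: π = q_{Nadir}(103 − 3(q_{Nadir} + q_{Largo})) − 41q_{Nadir}.
∂π/∂q_{Nadir} = 62 − 6q_{Nadir} − 3q_{Largo} = 0, so q_{Nadir} = 31/3 − 0.5q_{Largo}.
The reaction-function slope is −0.5, so a 4-unit rise in q_{Largo} moves q_{Nadir} by −0.5 × 4 = −2. Nadir's best response falls — the actions are strategic substitutes.

-2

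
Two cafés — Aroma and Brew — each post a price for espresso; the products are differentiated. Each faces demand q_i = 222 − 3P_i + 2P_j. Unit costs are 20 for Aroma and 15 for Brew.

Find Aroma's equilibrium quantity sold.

Aroma's profit: π = (P_{Aroma} − 20)(222 − 3P_{Aroma} + 2P_{Brew}).
∂π/∂P_{Aroma} = 282 − 6P_{Aroma} + 2P_{Brew} = 0 ⇒ P_{Aroma} = 47 + (1/3)P_{Brew}.
Similarly P_{Brew} = 44.5 + (1/3)P_{Aroma}.
Plugging P_{Brew} into Aroma's best response: P_{Aroma} = 47 + (1/3)(44.5 + (1/3)P_{Aroma}) ⇒ (8/9)P_{Aroma} = 371/6, so P_{Aroma} = 69.5625.
Then P_{Brew} = 44.5 + (1/3)·69.5625 = 67.6875.
q_{Aroma} = 222 − 3·69.5625 + 2·67.6875 = 148.6875.

148.6875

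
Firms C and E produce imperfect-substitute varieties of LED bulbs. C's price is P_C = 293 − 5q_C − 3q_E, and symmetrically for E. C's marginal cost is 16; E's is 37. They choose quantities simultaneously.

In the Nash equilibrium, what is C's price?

126

Firm C's profit: π = q_C(293 − 5q_C − 3q_E) − 16q_C.
∂π/∂q_C = 277 − 10q_C − 3q_E = 0 ⇒ q_C = 27.7 − 0.3q_E.
Similarly q_E = 25.6 − 0.3q_C.
Substituting the second reaction function into the first: q_C = 27.7 − 0.3(25.6 − 0.3q_C), which gives 0.91q_C = 20.02 ⇒ q_C = 22.
Then q_E = 25.6 − 0.3·22 = 19.
P_C = 293 − 5·22 − 3·19 = 126.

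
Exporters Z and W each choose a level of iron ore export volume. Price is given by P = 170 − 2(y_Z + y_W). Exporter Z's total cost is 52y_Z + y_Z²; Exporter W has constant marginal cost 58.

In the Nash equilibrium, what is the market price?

Exporter Z's profit: π = y_Z(170 − 2(y_Z + y_W)) − 52y_Z − y_Z².
∂π/∂y_Z = 118 − 6y_Z − 2y_W = 0, so y_Z = 59/3 − (1/3)y_W.
For W: ∂π/∂y_W = 112 − 4y_W − 2y_Z = 0 ⇒ y_W = 28 − 0.5y_Z.
Solving the two reaction functions simultaneously: (1 − (−1/3)(−0.5))y_Z = 59/3 − (1/3)·28, so (5/6)y_Z = 31/3 and y_Z = 12.4.
Then y_W = 28 − 0.5·12.4 = 21.8.
Equilibrium price: P = 170 − 2·34.2 = 101.6.

101.6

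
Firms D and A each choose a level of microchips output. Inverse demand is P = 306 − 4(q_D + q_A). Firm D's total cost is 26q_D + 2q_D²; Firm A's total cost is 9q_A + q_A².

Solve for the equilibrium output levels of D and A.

Firm D's profit: π = q_D(306 − 4(q_D + q_A)) − 26q_D − 2q_D².
∂π/∂q_D = 280 − 12q_D − 4q_A = 0, so q_D = 70/3 − (1/3)q_A.
For A: ∂π/∂q_A = 297 − 10q_A − 4q_D = 0 ⇒ q_A = 29.7 − 0.4q_D.
Plugging q_A into D's best response: q_D = 70/3 − (1/3)(29.7 − 0.4q_D) ⇒ (13/15)q_D = 403/30, so q_D = 15.5.
Then q_A = 29.7 − 0.4·15.5 = 23.5.

15.5, 23.5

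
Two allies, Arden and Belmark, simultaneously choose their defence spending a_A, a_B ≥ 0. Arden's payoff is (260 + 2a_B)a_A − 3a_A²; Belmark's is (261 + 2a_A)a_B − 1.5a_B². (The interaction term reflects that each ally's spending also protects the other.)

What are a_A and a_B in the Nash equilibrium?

Expanding Arden's payoff: 260a_A + 2a_Ba_A − 3a_A².
∂π/∂a_A = 260 + 2a_B − 6a_A = 0, so a_A = 130/3 + (1/3)a_B.
Likewise for Belmark: a_B = 87 + (2/3)a_A.
Solving the two reaction functions simultaneously: (1 − (1/3)(2/3))a_A = 130/3 + (1/3)·87, so (7/9)a_A = 217/3 and a_A = 93.
Then a_B = 87 + (2/3)·93 = 149.

93, 149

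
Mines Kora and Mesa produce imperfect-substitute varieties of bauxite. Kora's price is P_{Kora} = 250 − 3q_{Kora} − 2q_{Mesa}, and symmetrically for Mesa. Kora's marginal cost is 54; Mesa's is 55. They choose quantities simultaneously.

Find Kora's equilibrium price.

127.6875

Mine Kora's profit: π = q_{Kora}(250 − 3q_{Kora} − 2q_{Mesa}) − 54q_{Kora}.
∂π/∂q_{Kora} = 196 − 6q_{Kora} − 2q_{Mesa} = 0 ⇒ q_{Kora} = 98/3 − (1/3)q_{Mesa}.
Similarly q_{Mesa} = 32.5 − (1/3)q_{Kora}.
Solving the two reaction functions simultaneously: (1 − (−1/3)(−1/3))q_{Kora} = 98/3 − (1/3)·32.5, so (8/9)q_{Kora} = 131/6 and q_{Kora} = 24.5625.
Then q_{Mesa} = 32.5 − (1/3)·24.5625 = 24.3125.
P_{Kora} = 250 − 3·24.5625 − 2·24.3125 = 127.6875.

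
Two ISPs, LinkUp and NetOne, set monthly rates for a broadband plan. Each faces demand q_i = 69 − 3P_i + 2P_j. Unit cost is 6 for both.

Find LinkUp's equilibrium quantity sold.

47.25

LinkUp's profit: π = (P_{LinkUp} − 6)(69 − 3P_{LinkUp} + 2P_{NetOne}).
∂π/∂P_{LinkUp} = 87 − 6P_{LinkUp} + 2P_{NetOne} = 0 ⇒ P_{LinkUp} = 14.5 + (1/3)P_{NetOne}.
Setting P_{LinkUp} = P_{NetOne} in the reaction function: P_{LinkUp} = 14.5 + (1/3)P_{LinkUp}, so P_{LinkUp} = 14.5 / (2/3) = 21.75.
q_{LinkUp} = 69 − 3·21.75 + 2·21.75 = 47.25.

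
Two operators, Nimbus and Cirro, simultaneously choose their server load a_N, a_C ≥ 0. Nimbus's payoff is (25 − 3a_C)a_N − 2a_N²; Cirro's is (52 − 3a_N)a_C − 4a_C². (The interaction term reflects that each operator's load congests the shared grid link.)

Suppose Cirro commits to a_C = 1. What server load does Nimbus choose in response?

5.5

Expanding Nimbus's payoff: 25a_N − 3a_Ca_N − 2a_N².
∂π/∂a_N = 25 − 3a_C − 4a_N = 0, so a_N = 6.25 − 0.75a_C.
At a_C = 1: a_N = 6.25 − 0.75·1 = 5.5.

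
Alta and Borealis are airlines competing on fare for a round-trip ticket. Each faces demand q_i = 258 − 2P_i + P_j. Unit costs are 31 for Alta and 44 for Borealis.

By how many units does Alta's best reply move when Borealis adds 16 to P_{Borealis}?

Alta's profit: π = (P_{Alta} − 31)(258 − 2P_{Alta} + P_{Borealis}).
∂π/∂P_{Alta} = 320 − 4P_{Alta} + P_{Borealis} = 0 ⇒ P_{Alta} = 80 + 0.25P_{Borealis}.
The reaction-function slope is 0.25, so a 16-unit rise in P_{Borealis} moves P_{Alta} by 0.25 × 16 = 4. Alta's best response rises — the actions are strategic complements.

4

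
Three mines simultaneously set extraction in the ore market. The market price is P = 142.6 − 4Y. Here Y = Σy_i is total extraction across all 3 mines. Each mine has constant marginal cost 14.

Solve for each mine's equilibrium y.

8.0375

A representative mine's profit is π_i = y_i(142.6 − 4Y) − 14y_i, with Y = y_i + Σ_{j≠i} y_j.
First-order condition: 128.6 − 8y_i − 4Σ_{j≠i} y_j = 0.
With identical mines, set every y_j = y: then 128.6 − 8y − 8y = 0, i.e. y = 128.6/16 = 8.0375.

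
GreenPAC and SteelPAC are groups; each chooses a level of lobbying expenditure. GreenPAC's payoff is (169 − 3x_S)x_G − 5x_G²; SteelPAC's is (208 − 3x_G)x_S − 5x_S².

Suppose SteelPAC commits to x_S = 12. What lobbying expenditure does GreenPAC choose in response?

13.3

Expanding GreenPAC's payoff: 169x_G − 3x_Sx_G − 5x_G².
∂π/∂x_G = 169 − 3x_S − 10x_G = 0, so x_G = 16.9 − 0.3x_S.
At x_S = 12: x_G = 16.9 − 0.3·12 = 13.3.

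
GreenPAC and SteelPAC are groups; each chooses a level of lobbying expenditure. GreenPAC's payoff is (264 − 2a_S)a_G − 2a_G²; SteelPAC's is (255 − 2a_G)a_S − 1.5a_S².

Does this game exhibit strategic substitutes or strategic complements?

Expanding GreenPAC's payoff: 264a_G − 2a_Sa_G − 2a_G².
∂π/∂a_G = 264 − 2a_S − 4a_G = 0, so a_G = 66 − 0.5a_S.
The best-response slope da_G/da_S = −0.5 < 0: the reaction function is downward-sloping, so the choices are strategic substitutes.

strategic substitutes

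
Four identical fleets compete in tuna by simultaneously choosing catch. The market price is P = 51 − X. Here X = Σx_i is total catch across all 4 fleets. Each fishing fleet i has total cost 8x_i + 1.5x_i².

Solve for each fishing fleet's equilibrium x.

5.375

A representative fishing fleet's profit is π_i = x_i(51 − X) − 8x_i − 1.5x_i², with X = x_i + Σ_{j≠i} x_j.
First-order condition: 43 − 5x_i − Σ_{j≠i} x_j = 0.
Imposing symmetry (x_j = x for all j) turns Σ_{j≠i} x_j into 3x, so 43 = 8x and x = 5.375.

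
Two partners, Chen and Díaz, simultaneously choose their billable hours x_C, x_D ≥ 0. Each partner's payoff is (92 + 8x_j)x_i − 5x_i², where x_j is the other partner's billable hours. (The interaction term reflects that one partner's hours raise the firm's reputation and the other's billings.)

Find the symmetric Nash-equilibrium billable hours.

Chen's payoff is (92 + 8x_D)x_C − 5x_C².
∂π/∂x_C = 92 + 8x_D − 10x_C = 0, so x_C = 9.2 + 0.8x_D.
By symmetry x_D = x_C; substituting into the reaction function, 0.2x_C = 9.2 and x_C = 46.

46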